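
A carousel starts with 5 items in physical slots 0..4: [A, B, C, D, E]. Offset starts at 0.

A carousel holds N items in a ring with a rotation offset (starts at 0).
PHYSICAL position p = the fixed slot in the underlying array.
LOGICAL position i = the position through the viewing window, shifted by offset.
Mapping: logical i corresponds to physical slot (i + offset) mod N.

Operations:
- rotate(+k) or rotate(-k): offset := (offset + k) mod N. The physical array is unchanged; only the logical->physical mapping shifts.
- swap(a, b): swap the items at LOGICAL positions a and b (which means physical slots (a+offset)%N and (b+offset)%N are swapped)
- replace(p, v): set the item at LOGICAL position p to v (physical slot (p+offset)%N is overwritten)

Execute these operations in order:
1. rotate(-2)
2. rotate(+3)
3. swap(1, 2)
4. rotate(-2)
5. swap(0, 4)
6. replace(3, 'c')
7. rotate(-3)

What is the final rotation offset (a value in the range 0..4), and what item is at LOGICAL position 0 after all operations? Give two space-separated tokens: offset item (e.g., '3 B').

Answer: 1 B

Derivation:
After op 1 (rotate(-2)): offset=3, physical=[A,B,C,D,E], logical=[D,E,A,B,C]
After op 2 (rotate(+3)): offset=1, physical=[A,B,C,D,E], logical=[B,C,D,E,A]
After op 3 (swap(1, 2)): offset=1, physical=[A,B,D,C,E], logical=[B,D,C,E,A]
After op 4 (rotate(-2)): offset=4, physical=[A,B,D,C,E], logical=[E,A,B,D,C]
After op 5 (swap(0, 4)): offset=4, physical=[A,B,D,E,C], logical=[C,A,B,D,E]
After op 6 (replace(3, 'c')): offset=4, physical=[A,B,c,E,C], logical=[C,A,B,c,E]
After op 7 (rotate(-3)): offset=1, physical=[A,B,c,E,C], logical=[B,c,E,C,A]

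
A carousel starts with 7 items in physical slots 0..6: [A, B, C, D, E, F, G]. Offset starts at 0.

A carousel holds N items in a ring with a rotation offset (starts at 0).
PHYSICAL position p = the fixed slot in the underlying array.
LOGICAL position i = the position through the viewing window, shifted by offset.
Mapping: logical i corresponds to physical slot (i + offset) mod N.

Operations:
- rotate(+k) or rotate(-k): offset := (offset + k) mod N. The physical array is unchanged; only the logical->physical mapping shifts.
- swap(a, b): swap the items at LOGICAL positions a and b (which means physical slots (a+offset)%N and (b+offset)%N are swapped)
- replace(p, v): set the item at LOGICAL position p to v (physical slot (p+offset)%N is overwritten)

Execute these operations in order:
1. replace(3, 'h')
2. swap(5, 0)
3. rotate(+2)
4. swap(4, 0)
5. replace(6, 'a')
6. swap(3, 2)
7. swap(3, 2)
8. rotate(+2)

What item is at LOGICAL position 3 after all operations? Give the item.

Answer: F

Derivation:
After op 1 (replace(3, 'h')): offset=0, physical=[A,B,C,h,E,F,G], logical=[A,B,C,h,E,F,G]
After op 2 (swap(5, 0)): offset=0, physical=[F,B,C,h,E,A,G], logical=[F,B,C,h,E,A,G]
After op 3 (rotate(+2)): offset=2, physical=[F,B,C,h,E,A,G], logical=[C,h,E,A,G,F,B]
After op 4 (swap(4, 0)): offset=2, physical=[F,B,G,h,E,A,C], logical=[G,h,E,A,C,F,B]
After op 5 (replace(6, 'a')): offset=2, physical=[F,a,G,h,E,A,C], logical=[G,h,E,A,C,F,a]
After op 6 (swap(3, 2)): offset=2, physical=[F,a,G,h,A,E,C], logical=[G,h,A,E,C,F,a]
After op 7 (swap(3, 2)): offset=2, physical=[F,a,G,h,E,A,C], logical=[G,h,E,A,C,F,a]
After op 8 (rotate(+2)): offset=4, physical=[F,a,G,h,E,A,C], logical=[E,A,C,F,a,G,h]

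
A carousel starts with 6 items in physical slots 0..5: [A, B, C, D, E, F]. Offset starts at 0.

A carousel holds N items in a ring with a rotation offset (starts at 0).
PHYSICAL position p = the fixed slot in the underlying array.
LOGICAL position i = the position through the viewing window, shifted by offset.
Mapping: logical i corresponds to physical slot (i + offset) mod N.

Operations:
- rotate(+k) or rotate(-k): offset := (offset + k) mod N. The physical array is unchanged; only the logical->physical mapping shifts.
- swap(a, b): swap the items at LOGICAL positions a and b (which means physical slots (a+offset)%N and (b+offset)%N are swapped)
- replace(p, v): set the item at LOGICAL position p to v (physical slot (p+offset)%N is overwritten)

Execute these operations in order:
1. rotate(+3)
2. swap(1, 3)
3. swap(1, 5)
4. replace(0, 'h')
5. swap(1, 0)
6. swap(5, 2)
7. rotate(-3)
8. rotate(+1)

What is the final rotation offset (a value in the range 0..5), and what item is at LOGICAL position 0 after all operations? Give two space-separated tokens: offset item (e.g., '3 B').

Answer: 1 B

Derivation:
After op 1 (rotate(+3)): offset=3, physical=[A,B,C,D,E,F], logical=[D,E,F,A,B,C]
After op 2 (swap(1, 3)): offset=3, physical=[E,B,C,D,A,F], logical=[D,A,F,E,B,C]
After op 3 (swap(1, 5)): offset=3, physical=[E,B,A,D,C,F], logical=[D,C,F,E,B,A]
After op 4 (replace(0, 'h')): offset=3, physical=[E,B,A,h,C,F], logical=[h,C,F,E,B,A]
After op 5 (swap(1, 0)): offset=3, physical=[E,B,A,C,h,F], logical=[C,h,F,E,B,A]
After op 6 (swap(5, 2)): offset=3, physical=[E,B,F,C,h,A], logical=[C,h,A,E,B,F]
After op 7 (rotate(-3)): offset=0, physical=[E,B,F,C,h,A], logical=[E,B,F,C,h,A]
After op 8 (rotate(+1)): offset=1, physical=[E,B,F,C,h,A], logical=[B,F,C,h,A,E]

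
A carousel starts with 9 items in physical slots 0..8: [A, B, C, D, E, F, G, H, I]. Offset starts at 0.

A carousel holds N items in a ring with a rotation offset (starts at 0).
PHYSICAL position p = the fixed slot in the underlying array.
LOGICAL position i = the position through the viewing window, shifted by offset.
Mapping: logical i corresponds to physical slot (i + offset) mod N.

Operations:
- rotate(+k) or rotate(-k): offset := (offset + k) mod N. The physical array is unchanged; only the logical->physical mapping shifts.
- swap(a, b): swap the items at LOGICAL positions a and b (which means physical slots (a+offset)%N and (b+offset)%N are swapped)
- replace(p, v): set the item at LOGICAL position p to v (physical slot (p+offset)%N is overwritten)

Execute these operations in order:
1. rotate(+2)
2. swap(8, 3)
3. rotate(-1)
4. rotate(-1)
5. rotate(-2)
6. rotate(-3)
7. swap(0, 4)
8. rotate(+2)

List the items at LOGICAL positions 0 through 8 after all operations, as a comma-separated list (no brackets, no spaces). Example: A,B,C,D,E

After op 1 (rotate(+2)): offset=2, physical=[A,B,C,D,E,F,G,H,I], logical=[C,D,E,F,G,H,I,A,B]
After op 2 (swap(8, 3)): offset=2, physical=[A,F,C,D,E,B,G,H,I], logical=[C,D,E,B,G,H,I,A,F]
After op 3 (rotate(-1)): offset=1, physical=[A,F,C,D,E,B,G,H,I], logical=[F,C,D,E,B,G,H,I,A]
After op 4 (rotate(-1)): offset=0, physical=[A,F,C,D,E,B,G,H,I], logical=[A,F,C,D,E,B,G,H,I]
After op 5 (rotate(-2)): offset=7, physical=[A,F,C,D,E,B,G,H,I], logical=[H,I,A,F,C,D,E,B,G]
After op 6 (rotate(-3)): offset=4, physical=[A,F,C,D,E,B,G,H,I], logical=[E,B,G,H,I,A,F,C,D]
After op 7 (swap(0, 4)): offset=4, physical=[A,F,C,D,I,B,G,H,E], logical=[I,B,G,H,E,A,F,C,D]
After op 8 (rotate(+2)): offset=6, physical=[A,F,C,D,I,B,G,H,E], logical=[G,H,E,A,F,C,D,I,B]

Answer: G,H,E,A,F,C,D,I,B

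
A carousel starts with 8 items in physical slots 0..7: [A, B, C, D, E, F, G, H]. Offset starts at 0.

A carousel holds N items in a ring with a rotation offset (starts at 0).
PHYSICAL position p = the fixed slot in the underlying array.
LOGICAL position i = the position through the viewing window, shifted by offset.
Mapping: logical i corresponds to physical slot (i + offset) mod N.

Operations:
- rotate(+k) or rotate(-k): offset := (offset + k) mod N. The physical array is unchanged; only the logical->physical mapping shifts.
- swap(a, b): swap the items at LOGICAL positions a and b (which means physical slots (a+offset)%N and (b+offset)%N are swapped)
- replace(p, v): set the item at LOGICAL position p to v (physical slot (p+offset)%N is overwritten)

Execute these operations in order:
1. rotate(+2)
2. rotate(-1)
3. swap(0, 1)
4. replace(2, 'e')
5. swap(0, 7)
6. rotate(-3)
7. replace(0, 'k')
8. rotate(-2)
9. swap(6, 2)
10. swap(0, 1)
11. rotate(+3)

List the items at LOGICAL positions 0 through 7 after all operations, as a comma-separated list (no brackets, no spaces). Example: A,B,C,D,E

Answer: H,C,A,k,e,F,E,B

Derivation:
After op 1 (rotate(+2)): offset=2, physical=[A,B,C,D,E,F,G,H], logical=[C,D,E,F,G,H,A,B]
After op 2 (rotate(-1)): offset=1, physical=[A,B,C,D,E,F,G,H], logical=[B,C,D,E,F,G,H,A]
After op 3 (swap(0, 1)): offset=1, physical=[A,C,B,D,E,F,G,H], logical=[C,B,D,E,F,G,H,A]
After op 4 (replace(2, 'e')): offset=1, physical=[A,C,B,e,E,F,G,H], logical=[C,B,e,E,F,G,H,A]
After op 5 (swap(0, 7)): offset=1, physical=[C,A,B,e,E,F,G,H], logical=[A,B,e,E,F,G,H,C]
After op 6 (rotate(-3)): offset=6, physical=[C,A,B,e,E,F,G,H], logical=[G,H,C,A,B,e,E,F]
After op 7 (replace(0, 'k')): offset=6, physical=[C,A,B,e,E,F,k,H], logical=[k,H,C,A,B,e,E,F]
After op 8 (rotate(-2)): offset=4, physical=[C,A,B,e,E,F,k,H], logical=[E,F,k,H,C,A,B,e]
After op 9 (swap(6, 2)): offset=4, physical=[C,A,k,e,E,F,B,H], logical=[E,F,B,H,C,A,k,e]
After op 10 (swap(0, 1)): offset=4, physical=[C,A,k,e,F,E,B,H], logical=[F,E,B,H,C,A,k,e]
After op 11 (rotate(+3)): offset=7, physical=[C,A,k,e,F,E,B,H], logical=[H,C,A,k,e,F,E,B]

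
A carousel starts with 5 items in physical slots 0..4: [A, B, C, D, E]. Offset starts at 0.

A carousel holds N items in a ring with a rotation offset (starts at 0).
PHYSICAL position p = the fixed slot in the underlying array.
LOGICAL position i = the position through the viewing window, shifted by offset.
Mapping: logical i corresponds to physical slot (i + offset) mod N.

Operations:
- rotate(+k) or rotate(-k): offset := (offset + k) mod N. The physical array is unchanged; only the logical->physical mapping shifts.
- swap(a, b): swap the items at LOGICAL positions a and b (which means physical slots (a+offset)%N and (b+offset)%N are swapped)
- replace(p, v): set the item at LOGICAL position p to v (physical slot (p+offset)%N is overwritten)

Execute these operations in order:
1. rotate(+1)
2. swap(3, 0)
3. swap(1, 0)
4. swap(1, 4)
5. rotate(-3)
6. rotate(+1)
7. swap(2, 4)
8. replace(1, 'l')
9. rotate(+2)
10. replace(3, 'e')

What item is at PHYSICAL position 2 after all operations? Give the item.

Answer: A

Derivation:
After op 1 (rotate(+1)): offset=1, physical=[A,B,C,D,E], logical=[B,C,D,E,A]
After op 2 (swap(3, 0)): offset=1, physical=[A,E,C,D,B], logical=[E,C,D,B,A]
After op 3 (swap(1, 0)): offset=1, physical=[A,C,E,D,B], logical=[C,E,D,B,A]
After op 4 (swap(1, 4)): offset=1, physical=[E,C,A,D,B], logical=[C,A,D,B,E]
After op 5 (rotate(-3)): offset=3, physical=[E,C,A,D,B], logical=[D,B,E,C,A]
After op 6 (rotate(+1)): offset=4, physical=[E,C,A,D,B], logical=[B,E,C,A,D]
After op 7 (swap(2, 4)): offset=4, physical=[E,D,A,C,B], logical=[B,E,D,A,C]
After op 8 (replace(1, 'l')): offset=4, physical=[l,D,A,C,B], logical=[B,l,D,A,C]
After op 9 (rotate(+2)): offset=1, physical=[l,D,A,C,B], logical=[D,A,C,B,l]
After op 10 (replace(3, 'e')): offset=1, physical=[l,D,A,C,e], logical=[D,A,C,e,l]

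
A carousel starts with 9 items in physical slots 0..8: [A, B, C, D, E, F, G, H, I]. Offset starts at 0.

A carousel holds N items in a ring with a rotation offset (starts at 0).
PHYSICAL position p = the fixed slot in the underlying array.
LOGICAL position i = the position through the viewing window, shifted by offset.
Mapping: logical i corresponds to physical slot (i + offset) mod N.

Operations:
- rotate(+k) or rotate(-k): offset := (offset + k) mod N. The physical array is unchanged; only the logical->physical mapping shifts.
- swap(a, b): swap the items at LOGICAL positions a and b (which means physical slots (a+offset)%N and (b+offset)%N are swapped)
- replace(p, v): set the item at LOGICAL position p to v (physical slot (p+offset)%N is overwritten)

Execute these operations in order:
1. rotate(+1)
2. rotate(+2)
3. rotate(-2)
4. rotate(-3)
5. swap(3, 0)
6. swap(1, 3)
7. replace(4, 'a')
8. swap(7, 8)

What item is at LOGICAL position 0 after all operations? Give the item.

After op 1 (rotate(+1)): offset=1, physical=[A,B,C,D,E,F,G,H,I], logical=[B,C,D,E,F,G,H,I,A]
After op 2 (rotate(+2)): offset=3, physical=[A,B,C,D,E,F,G,H,I], logical=[D,E,F,G,H,I,A,B,C]
After op 3 (rotate(-2)): offset=1, physical=[A,B,C,D,E,F,G,H,I], logical=[B,C,D,E,F,G,H,I,A]
After op 4 (rotate(-3)): offset=7, physical=[A,B,C,D,E,F,G,H,I], logical=[H,I,A,B,C,D,E,F,G]
After op 5 (swap(3, 0)): offset=7, physical=[A,H,C,D,E,F,G,B,I], logical=[B,I,A,H,C,D,E,F,G]
After op 6 (swap(1, 3)): offset=7, physical=[A,I,C,D,E,F,G,B,H], logical=[B,H,A,I,C,D,E,F,G]
After op 7 (replace(4, 'a')): offset=7, physical=[A,I,a,D,E,F,G,B,H], logical=[B,H,A,I,a,D,E,F,G]
After op 8 (swap(7, 8)): offset=7, physical=[A,I,a,D,E,G,F,B,H], logical=[B,H,A,I,a,D,E,G,F]

Answer: B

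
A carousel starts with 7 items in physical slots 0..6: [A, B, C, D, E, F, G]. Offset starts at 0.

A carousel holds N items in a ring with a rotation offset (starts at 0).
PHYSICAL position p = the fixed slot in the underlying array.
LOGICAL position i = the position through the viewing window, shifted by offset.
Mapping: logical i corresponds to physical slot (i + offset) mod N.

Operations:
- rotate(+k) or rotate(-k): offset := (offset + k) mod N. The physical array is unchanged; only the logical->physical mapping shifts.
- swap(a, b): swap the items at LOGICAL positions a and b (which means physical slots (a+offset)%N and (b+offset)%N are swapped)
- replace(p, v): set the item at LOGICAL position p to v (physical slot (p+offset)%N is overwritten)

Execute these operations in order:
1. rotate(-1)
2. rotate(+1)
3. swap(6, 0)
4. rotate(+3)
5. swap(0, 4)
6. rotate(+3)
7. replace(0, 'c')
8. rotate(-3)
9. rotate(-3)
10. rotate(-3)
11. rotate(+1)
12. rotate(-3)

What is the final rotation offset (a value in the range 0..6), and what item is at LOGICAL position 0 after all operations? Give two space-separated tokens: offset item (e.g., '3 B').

Answer: 2 C

Derivation:
After op 1 (rotate(-1)): offset=6, physical=[A,B,C,D,E,F,G], logical=[G,A,B,C,D,E,F]
After op 2 (rotate(+1)): offset=0, physical=[A,B,C,D,E,F,G], logical=[A,B,C,D,E,F,G]
After op 3 (swap(6, 0)): offset=0, physical=[G,B,C,D,E,F,A], logical=[G,B,C,D,E,F,A]
After op 4 (rotate(+3)): offset=3, physical=[G,B,C,D,E,F,A], logical=[D,E,F,A,G,B,C]
After op 5 (swap(0, 4)): offset=3, physical=[D,B,C,G,E,F,A], logical=[G,E,F,A,D,B,C]
After op 6 (rotate(+3)): offset=6, physical=[D,B,C,G,E,F,A], logical=[A,D,B,C,G,E,F]
After op 7 (replace(0, 'c')): offset=6, physical=[D,B,C,G,E,F,c], logical=[c,D,B,C,G,E,F]
After op 8 (rotate(-3)): offset=3, physical=[D,B,C,G,E,F,c], logical=[G,E,F,c,D,B,C]
After op 9 (rotate(-3)): offset=0, physical=[D,B,C,G,E,F,c], logical=[D,B,C,G,E,F,c]
After op 10 (rotate(-3)): offset=4, physical=[D,B,C,G,E,F,c], logical=[E,F,c,D,B,C,G]
After op 11 (rotate(+1)): offset=5, physical=[D,B,C,G,E,F,c], logical=[F,c,D,B,C,G,E]
After op 12 (rotate(-3)): offset=2, physical=[D,B,C,G,E,F,c], logical=[C,G,E,F,c,D,B]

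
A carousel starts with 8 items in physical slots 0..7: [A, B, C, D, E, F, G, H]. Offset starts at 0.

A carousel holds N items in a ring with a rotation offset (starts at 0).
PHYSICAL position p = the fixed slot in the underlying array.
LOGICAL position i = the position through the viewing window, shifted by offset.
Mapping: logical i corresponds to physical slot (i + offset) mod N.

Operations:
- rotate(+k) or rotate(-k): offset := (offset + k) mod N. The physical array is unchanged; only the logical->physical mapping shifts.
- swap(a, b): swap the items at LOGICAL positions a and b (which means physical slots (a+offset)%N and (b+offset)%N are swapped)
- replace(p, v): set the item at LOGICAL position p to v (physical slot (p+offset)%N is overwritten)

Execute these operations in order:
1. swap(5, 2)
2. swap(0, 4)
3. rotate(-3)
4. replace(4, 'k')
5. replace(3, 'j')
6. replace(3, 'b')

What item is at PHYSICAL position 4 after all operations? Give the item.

Answer: A

Derivation:
After op 1 (swap(5, 2)): offset=0, physical=[A,B,F,D,E,C,G,H], logical=[A,B,F,D,E,C,G,H]
After op 2 (swap(0, 4)): offset=0, physical=[E,B,F,D,A,C,G,H], logical=[E,B,F,D,A,C,G,H]
After op 3 (rotate(-3)): offset=5, physical=[E,B,F,D,A,C,G,H], logical=[C,G,H,E,B,F,D,A]
After op 4 (replace(4, 'k')): offset=5, physical=[E,k,F,D,A,C,G,H], logical=[C,G,H,E,k,F,D,A]
After op 5 (replace(3, 'j')): offset=5, physical=[j,k,F,D,A,C,G,H], logical=[C,G,H,j,k,F,D,A]
After op 6 (replace(3, 'b')): offset=5, physical=[b,k,F,D,A,C,G,H], logical=[C,G,H,b,k,F,D,A]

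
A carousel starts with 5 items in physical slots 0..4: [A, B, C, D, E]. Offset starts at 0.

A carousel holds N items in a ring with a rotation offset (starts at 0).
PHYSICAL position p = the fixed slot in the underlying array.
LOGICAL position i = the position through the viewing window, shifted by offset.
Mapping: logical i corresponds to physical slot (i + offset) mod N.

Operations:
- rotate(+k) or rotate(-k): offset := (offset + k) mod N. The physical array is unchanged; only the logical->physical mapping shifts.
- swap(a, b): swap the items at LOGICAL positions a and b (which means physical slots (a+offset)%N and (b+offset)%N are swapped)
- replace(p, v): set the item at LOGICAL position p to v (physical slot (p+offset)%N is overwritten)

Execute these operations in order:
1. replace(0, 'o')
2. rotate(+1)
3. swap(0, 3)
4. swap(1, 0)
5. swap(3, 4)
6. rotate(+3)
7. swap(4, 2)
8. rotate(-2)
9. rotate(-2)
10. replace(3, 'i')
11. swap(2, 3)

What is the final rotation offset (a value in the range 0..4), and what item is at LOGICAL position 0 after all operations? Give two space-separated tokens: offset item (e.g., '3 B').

Answer: 0 B

Derivation:
After op 1 (replace(0, 'o')): offset=0, physical=[o,B,C,D,E], logical=[o,B,C,D,E]
After op 2 (rotate(+1)): offset=1, physical=[o,B,C,D,E], logical=[B,C,D,E,o]
After op 3 (swap(0, 3)): offset=1, physical=[o,E,C,D,B], logical=[E,C,D,B,o]
After op 4 (swap(1, 0)): offset=1, physical=[o,C,E,D,B], logical=[C,E,D,B,o]
After op 5 (swap(3, 4)): offset=1, physical=[B,C,E,D,o], logical=[C,E,D,o,B]
After op 6 (rotate(+3)): offset=4, physical=[B,C,E,D,o], logical=[o,B,C,E,D]
After op 7 (swap(4, 2)): offset=4, physical=[B,D,E,C,o], logical=[o,B,D,E,C]
After op 8 (rotate(-2)): offset=2, physical=[B,D,E,C,o], logical=[E,C,o,B,D]
After op 9 (rotate(-2)): offset=0, physical=[B,D,E,C,o], logical=[B,D,E,C,o]
After op 10 (replace(3, 'i')): offset=0, physical=[B,D,E,i,o], logical=[B,D,E,i,o]
After op 11 (swap(2, 3)): offset=0, physical=[B,D,i,E,o], logical=[B,D,i,E,o]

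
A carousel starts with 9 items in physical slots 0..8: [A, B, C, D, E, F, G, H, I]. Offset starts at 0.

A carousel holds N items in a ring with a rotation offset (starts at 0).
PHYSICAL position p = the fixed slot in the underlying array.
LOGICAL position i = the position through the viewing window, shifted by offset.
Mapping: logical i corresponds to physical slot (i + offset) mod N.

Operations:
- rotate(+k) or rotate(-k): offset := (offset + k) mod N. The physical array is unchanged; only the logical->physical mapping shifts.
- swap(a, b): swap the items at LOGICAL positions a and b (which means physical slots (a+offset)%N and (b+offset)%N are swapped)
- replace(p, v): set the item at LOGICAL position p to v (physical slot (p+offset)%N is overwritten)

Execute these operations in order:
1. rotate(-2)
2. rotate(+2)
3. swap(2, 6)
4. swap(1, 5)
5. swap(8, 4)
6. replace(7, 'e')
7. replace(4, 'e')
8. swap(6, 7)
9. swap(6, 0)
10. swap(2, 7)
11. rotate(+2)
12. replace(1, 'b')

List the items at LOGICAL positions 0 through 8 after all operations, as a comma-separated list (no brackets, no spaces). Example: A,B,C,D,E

Answer: C,b,e,B,A,G,E,e,F

Derivation:
After op 1 (rotate(-2)): offset=7, physical=[A,B,C,D,E,F,G,H,I], logical=[H,I,A,B,C,D,E,F,G]
After op 2 (rotate(+2)): offset=0, physical=[A,B,C,D,E,F,G,H,I], logical=[A,B,C,D,E,F,G,H,I]
After op 3 (swap(2, 6)): offset=0, physical=[A,B,G,D,E,F,C,H,I], logical=[A,B,G,D,E,F,C,H,I]
After op 4 (swap(1, 5)): offset=0, physical=[A,F,G,D,E,B,C,H,I], logical=[A,F,G,D,E,B,C,H,I]
After op 5 (swap(8, 4)): offset=0, physical=[A,F,G,D,I,B,C,H,E], logical=[A,F,G,D,I,B,C,H,E]
After op 6 (replace(7, 'e')): offset=0, physical=[A,F,G,D,I,B,C,e,E], logical=[A,F,G,D,I,B,C,e,E]
After op 7 (replace(4, 'e')): offset=0, physical=[A,F,G,D,e,B,C,e,E], logical=[A,F,G,D,e,B,C,e,E]
After op 8 (swap(6, 7)): offset=0, physical=[A,F,G,D,e,B,e,C,E], logical=[A,F,G,D,e,B,e,C,E]
After op 9 (swap(6, 0)): offset=0, physical=[e,F,G,D,e,B,A,C,E], logical=[e,F,G,D,e,B,A,C,E]
After op 10 (swap(2, 7)): offset=0, physical=[e,F,C,D,e,B,A,G,E], logical=[e,F,C,D,e,B,A,G,E]
After op 11 (rotate(+2)): offset=2, physical=[e,F,C,D,e,B,A,G,E], logical=[C,D,e,B,A,G,E,e,F]
After op 12 (replace(1, 'b')): offset=2, physical=[e,F,C,b,e,B,A,G,E], logical=[C,b,e,B,A,G,E,e,F]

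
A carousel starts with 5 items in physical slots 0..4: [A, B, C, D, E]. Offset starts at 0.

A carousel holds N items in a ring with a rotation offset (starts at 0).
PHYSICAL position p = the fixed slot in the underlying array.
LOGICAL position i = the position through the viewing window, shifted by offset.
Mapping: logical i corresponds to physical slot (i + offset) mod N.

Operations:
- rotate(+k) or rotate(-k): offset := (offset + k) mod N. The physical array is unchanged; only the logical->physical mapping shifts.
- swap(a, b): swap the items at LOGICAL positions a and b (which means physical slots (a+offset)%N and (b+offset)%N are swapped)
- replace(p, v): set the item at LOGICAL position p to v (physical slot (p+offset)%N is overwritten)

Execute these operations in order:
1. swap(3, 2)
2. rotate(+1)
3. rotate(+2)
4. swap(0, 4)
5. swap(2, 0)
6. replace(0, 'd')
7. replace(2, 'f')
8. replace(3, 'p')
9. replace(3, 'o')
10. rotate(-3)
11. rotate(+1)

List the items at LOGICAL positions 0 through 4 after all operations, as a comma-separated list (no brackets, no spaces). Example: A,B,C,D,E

Answer: o,C,d,E,f

Derivation:
After op 1 (swap(3, 2)): offset=0, physical=[A,B,D,C,E], logical=[A,B,D,C,E]
After op 2 (rotate(+1)): offset=1, physical=[A,B,D,C,E], logical=[B,D,C,E,A]
After op 3 (rotate(+2)): offset=3, physical=[A,B,D,C,E], logical=[C,E,A,B,D]
After op 4 (swap(0, 4)): offset=3, physical=[A,B,C,D,E], logical=[D,E,A,B,C]
After op 5 (swap(2, 0)): offset=3, physical=[D,B,C,A,E], logical=[A,E,D,B,C]
After op 6 (replace(0, 'd')): offset=3, physical=[D,B,C,d,E], logical=[d,E,D,B,C]
After op 7 (replace(2, 'f')): offset=3, physical=[f,B,C,d,E], logical=[d,E,f,B,C]
After op 8 (replace(3, 'p')): offset=3, physical=[f,p,C,d,E], logical=[d,E,f,p,C]
After op 9 (replace(3, 'o')): offset=3, physical=[f,o,C,d,E], logical=[d,E,f,o,C]
After op 10 (rotate(-3)): offset=0, physical=[f,o,C,d,E], logical=[f,o,C,d,E]
After op 11 (rotate(+1)): offset=1, physical=[f,o,C,d,E], logical=[o,C,d,E,f]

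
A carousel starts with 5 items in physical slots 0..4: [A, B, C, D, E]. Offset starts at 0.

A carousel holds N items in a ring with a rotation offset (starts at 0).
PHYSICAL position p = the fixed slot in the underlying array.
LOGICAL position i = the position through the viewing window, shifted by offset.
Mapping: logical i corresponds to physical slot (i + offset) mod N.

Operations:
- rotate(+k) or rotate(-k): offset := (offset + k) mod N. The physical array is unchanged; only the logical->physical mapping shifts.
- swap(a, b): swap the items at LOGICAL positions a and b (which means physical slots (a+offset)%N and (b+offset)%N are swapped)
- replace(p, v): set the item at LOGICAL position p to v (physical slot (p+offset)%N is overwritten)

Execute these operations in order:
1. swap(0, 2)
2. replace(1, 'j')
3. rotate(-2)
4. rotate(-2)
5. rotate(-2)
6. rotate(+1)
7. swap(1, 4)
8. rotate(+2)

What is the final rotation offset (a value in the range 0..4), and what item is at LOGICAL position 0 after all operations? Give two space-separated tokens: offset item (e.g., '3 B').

After op 1 (swap(0, 2)): offset=0, physical=[C,B,A,D,E], logical=[C,B,A,D,E]
After op 2 (replace(1, 'j')): offset=0, physical=[C,j,A,D,E], logical=[C,j,A,D,E]
After op 3 (rotate(-2)): offset=3, physical=[C,j,A,D,E], logical=[D,E,C,j,A]
After op 4 (rotate(-2)): offset=1, physical=[C,j,A,D,E], logical=[j,A,D,E,C]
After op 5 (rotate(-2)): offset=4, physical=[C,j,A,D,E], logical=[E,C,j,A,D]
After op 6 (rotate(+1)): offset=0, physical=[C,j,A,D,E], logical=[C,j,A,D,E]
After op 7 (swap(1, 4)): offset=0, physical=[C,E,A,D,j], logical=[C,E,A,D,j]
After op 8 (rotate(+2)): offset=2, physical=[C,E,A,D,j], logical=[A,D,j,C,E]

Answer: 2 A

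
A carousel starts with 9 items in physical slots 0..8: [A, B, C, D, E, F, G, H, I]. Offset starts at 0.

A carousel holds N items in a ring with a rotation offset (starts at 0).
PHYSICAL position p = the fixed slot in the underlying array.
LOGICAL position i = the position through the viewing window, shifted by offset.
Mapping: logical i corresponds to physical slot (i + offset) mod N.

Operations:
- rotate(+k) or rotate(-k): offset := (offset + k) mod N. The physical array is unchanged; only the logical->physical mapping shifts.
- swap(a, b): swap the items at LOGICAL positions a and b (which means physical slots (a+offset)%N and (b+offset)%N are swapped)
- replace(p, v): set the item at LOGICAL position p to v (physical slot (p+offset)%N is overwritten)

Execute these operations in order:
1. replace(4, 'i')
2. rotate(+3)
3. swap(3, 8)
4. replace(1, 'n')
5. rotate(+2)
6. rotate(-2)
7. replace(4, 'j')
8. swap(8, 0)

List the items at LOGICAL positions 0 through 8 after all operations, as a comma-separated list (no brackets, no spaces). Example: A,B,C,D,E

After op 1 (replace(4, 'i')): offset=0, physical=[A,B,C,D,i,F,G,H,I], logical=[A,B,C,D,i,F,G,H,I]
After op 2 (rotate(+3)): offset=3, physical=[A,B,C,D,i,F,G,H,I], logical=[D,i,F,G,H,I,A,B,C]
After op 3 (swap(3, 8)): offset=3, physical=[A,B,G,D,i,F,C,H,I], logical=[D,i,F,C,H,I,A,B,G]
After op 4 (replace(1, 'n')): offset=3, physical=[A,B,G,D,n,F,C,H,I], logical=[D,n,F,C,H,I,A,B,G]
After op 5 (rotate(+2)): offset=5, physical=[A,B,G,D,n,F,C,H,I], logical=[F,C,H,I,A,B,G,D,n]
After op 6 (rotate(-2)): offset=3, physical=[A,B,G,D,n,F,C,H,I], logical=[D,n,F,C,H,I,A,B,G]
After op 7 (replace(4, 'j')): offset=3, physical=[A,B,G,D,n,F,C,j,I], logical=[D,n,F,C,j,I,A,B,G]
After op 8 (swap(8, 0)): offset=3, physical=[A,B,D,G,n,F,C,j,I], logical=[G,n,F,C,j,I,A,B,D]

Answer: G,n,F,C,j,I,A,B,D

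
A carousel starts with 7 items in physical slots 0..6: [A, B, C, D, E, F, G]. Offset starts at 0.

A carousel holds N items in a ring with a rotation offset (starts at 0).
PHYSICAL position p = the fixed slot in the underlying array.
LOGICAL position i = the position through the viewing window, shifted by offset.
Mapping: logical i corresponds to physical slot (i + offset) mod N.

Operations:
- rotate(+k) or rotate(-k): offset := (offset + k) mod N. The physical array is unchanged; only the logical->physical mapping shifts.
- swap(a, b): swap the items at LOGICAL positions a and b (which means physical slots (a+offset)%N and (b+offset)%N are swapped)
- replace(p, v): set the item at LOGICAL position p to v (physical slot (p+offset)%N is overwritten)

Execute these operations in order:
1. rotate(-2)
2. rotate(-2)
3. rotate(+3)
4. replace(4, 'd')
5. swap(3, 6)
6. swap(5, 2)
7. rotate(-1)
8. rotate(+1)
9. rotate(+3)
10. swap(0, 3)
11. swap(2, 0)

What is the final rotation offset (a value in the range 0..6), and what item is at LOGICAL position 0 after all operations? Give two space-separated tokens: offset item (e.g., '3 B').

Answer: 2 B

Derivation:
After op 1 (rotate(-2)): offset=5, physical=[A,B,C,D,E,F,G], logical=[F,G,A,B,C,D,E]
After op 2 (rotate(-2)): offset=3, physical=[A,B,C,D,E,F,G], logical=[D,E,F,G,A,B,C]
After op 3 (rotate(+3)): offset=6, physical=[A,B,C,D,E,F,G], logical=[G,A,B,C,D,E,F]
After op 4 (replace(4, 'd')): offset=6, physical=[A,B,C,d,E,F,G], logical=[G,A,B,C,d,E,F]
After op 5 (swap(3, 6)): offset=6, physical=[A,B,F,d,E,C,G], logical=[G,A,B,F,d,E,C]
After op 6 (swap(5, 2)): offset=6, physical=[A,E,F,d,B,C,G], logical=[G,A,E,F,d,B,C]
After op 7 (rotate(-1)): offset=5, physical=[A,E,F,d,B,C,G], logical=[C,G,A,E,F,d,B]
After op 8 (rotate(+1)): offset=6, physical=[A,E,F,d,B,C,G], logical=[G,A,E,F,d,B,C]
After op 9 (rotate(+3)): offset=2, physical=[A,E,F,d,B,C,G], logical=[F,d,B,C,G,A,E]
After op 10 (swap(0, 3)): offset=2, physical=[A,E,C,d,B,F,G], logical=[C,d,B,F,G,A,E]
After op 11 (swap(2, 0)): offset=2, physical=[A,E,B,d,C,F,G], logical=[B,d,C,F,G,A,E]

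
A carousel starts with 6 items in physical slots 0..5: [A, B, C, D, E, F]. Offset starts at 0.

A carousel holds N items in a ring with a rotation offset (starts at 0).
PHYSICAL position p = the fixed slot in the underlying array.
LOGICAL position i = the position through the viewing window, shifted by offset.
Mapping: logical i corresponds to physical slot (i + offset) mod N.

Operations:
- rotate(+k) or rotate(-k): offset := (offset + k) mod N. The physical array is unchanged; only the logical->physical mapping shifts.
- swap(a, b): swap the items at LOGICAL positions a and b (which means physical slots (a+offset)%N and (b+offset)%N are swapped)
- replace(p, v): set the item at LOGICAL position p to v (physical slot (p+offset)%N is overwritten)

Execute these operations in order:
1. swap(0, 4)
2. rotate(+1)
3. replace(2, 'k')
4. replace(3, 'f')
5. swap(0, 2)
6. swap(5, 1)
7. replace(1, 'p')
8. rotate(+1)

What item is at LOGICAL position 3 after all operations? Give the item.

Answer: F

Derivation:
After op 1 (swap(0, 4)): offset=0, physical=[E,B,C,D,A,F], logical=[E,B,C,D,A,F]
After op 2 (rotate(+1)): offset=1, physical=[E,B,C,D,A,F], logical=[B,C,D,A,F,E]
After op 3 (replace(2, 'k')): offset=1, physical=[E,B,C,k,A,F], logical=[B,C,k,A,F,E]
After op 4 (replace(3, 'f')): offset=1, physical=[E,B,C,k,f,F], logical=[B,C,k,f,F,E]
After op 5 (swap(0, 2)): offset=1, physical=[E,k,C,B,f,F], logical=[k,C,B,f,F,E]
After op 6 (swap(5, 1)): offset=1, physical=[C,k,E,B,f,F], logical=[k,E,B,f,F,C]
After op 7 (replace(1, 'p')): offset=1, physical=[C,k,p,B,f,F], logical=[k,p,B,f,F,C]
After op 8 (rotate(+1)): offset=2, physical=[C,k,p,B,f,F], logical=[p,B,f,F,C,k]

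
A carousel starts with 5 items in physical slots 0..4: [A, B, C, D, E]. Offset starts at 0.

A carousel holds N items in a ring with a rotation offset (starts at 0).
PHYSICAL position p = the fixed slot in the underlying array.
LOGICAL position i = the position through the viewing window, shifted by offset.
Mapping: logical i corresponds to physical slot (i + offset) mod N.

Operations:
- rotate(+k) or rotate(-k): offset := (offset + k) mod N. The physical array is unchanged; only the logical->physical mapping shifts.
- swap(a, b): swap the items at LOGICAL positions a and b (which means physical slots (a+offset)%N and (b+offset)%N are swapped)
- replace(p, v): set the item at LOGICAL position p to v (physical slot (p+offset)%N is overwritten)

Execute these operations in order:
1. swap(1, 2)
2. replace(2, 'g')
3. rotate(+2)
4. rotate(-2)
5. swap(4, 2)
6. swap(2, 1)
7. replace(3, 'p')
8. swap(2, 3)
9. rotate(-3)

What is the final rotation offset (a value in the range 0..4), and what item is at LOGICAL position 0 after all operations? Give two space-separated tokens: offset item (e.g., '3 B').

After op 1 (swap(1, 2)): offset=0, physical=[A,C,B,D,E], logical=[A,C,B,D,E]
After op 2 (replace(2, 'g')): offset=0, physical=[A,C,g,D,E], logical=[A,C,g,D,E]
After op 3 (rotate(+2)): offset=2, physical=[A,C,g,D,E], logical=[g,D,E,A,C]
After op 4 (rotate(-2)): offset=0, physical=[A,C,g,D,E], logical=[A,C,g,D,E]
After op 5 (swap(4, 2)): offset=0, physical=[A,C,E,D,g], logical=[A,C,E,D,g]
After op 6 (swap(2, 1)): offset=0, physical=[A,E,C,D,g], logical=[A,E,C,D,g]
After op 7 (replace(3, 'p')): offset=0, physical=[A,E,C,p,g], logical=[A,E,C,p,g]
After op 8 (swap(2, 3)): offset=0, physical=[A,E,p,C,g], logical=[A,E,p,C,g]
After op 9 (rotate(-3)): offset=2, physical=[A,E,p,C,g], logical=[p,C,g,A,E]

Answer: 2 p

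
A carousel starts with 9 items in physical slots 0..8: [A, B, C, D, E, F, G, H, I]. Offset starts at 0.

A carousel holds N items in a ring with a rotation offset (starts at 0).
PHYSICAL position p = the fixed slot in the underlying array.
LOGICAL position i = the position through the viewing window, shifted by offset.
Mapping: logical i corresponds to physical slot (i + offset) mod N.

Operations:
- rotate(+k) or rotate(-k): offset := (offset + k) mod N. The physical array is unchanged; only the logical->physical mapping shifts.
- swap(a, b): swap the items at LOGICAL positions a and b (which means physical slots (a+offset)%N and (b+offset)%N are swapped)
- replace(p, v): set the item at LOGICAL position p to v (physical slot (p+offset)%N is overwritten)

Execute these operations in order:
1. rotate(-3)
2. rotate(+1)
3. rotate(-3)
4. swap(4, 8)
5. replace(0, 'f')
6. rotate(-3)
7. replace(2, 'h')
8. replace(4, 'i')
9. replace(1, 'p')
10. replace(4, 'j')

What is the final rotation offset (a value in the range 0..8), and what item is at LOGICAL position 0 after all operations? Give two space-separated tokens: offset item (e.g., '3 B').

After op 1 (rotate(-3)): offset=6, physical=[A,B,C,D,E,F,G,H,I], logical=[G,H,I,A,B,C,D,E,F]
After op 2 (rotate(+1)): offset=7, physical=[A,B,C,D,E,F,G,H,I], logical=[H,I,A,B,C,D,E,F,G]
After op 3 (rotate(-3)): offset=4, physical=[A,B,C,D,E,F,G,H,I], logical=[E,F,G,H,I,A,B,C,D]
After op 4 (swap(4, 8)): offset=4, physical=[A,B,C,I,E,F,G,H,D], logical=[E,F,G,H,D,A,B,C,I]
After op 5 (replace(0, 'f')): offset=4, physical=[A,B,C,I,f,F,G,H,D], logical=[f,F,G,H,D,A,B,C,I]
After op 6 (rotate(-3)): offset=1, physical=[A,B,C,I,f,F,G,H,D], logical=[B,C,I,f,F,G,H,D,A]
After op 7 (replace(2, 'h')): offset=1, physical=[A,B,C,h,f,F,G,H,D], logical=[B,C,h,f,F,G,H,D,A]
After op 8 (replace(4, 'i')): offset=1, physical=[A,B,C,h,f,i,G,H,D], logical=[B,C,h,f,i,G,H,D,A]
After op 9 (replace(1, 'p')): offset=1, physical=[A,B,p,h,f,i,G,H,D], logical=[B,p,h,f,i,G,H,D,A]
After op 10 (replace(4, 'j')): offset=1, physical=[A,B,p,h,f,j,G,H,D], logical=[B,p,h,f,j,G,H,D,A]

Answer: 1 B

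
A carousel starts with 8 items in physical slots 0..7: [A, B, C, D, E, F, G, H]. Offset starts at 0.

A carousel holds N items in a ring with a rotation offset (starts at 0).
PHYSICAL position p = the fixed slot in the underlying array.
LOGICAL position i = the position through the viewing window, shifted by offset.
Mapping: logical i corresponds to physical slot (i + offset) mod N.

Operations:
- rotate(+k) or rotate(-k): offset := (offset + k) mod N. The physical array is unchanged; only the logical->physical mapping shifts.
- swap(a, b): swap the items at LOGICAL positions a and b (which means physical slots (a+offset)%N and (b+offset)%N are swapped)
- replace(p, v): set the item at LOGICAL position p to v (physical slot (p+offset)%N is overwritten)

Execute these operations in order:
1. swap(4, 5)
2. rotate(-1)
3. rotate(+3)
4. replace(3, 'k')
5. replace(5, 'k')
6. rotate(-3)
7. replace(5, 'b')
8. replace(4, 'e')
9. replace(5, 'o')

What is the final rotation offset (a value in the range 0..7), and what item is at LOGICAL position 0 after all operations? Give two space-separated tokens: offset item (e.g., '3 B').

Answer: 7 k

Derivation:
After op 1 (swap(4, 5)): offset=0, physical=[A,B,C,D,F,E,G,H], logical=[A,B,C,D,F,E,G,H]
After op 2 (rotate(-1)): offset=7, physical=[A,B,C,D,F,E,G,H], logical=[H,A,B,C,D,F,E,G]
After op 3 (rotate(+3)): offset=2, physical=[A,B,C,D,F,E,G,H], logical=[C,D,F,E,G,H,A,B]
After op 4 (replace(3, 'k')): offset=2, physical=[A,B,C,D,F,k,G,H], logical=[C,D,F,k,G,H,A,B]
After op 5 (replace(5, 'k')): offset=2, physical=[A,B,C,D,F,k,G,k], logical=[C,D,F,k,G,k,A,B]
After op 6 (rotate(-3)): offset=7, physical=[A,B,C,D,F,k,G,k], logical=[k,A,B,C,D,F,k,G]
After op 7 (replace(5, 'b')): offset=7, physical=[A,B,C,D,b,k,G,k], logical=[k,A,B,C,D,b,k,G]
After op 8 (replace(4, 'e')): offset=7, physical=[A,B,C,e,b,k,G,k], logical=[k,A,B,C,e,b,k,G]
After op 9 (replace(5, 'o')): offset=7, physical=[A,B,C,e,o,k,G,k], logical=[k,A,B,C,e,o,k,G]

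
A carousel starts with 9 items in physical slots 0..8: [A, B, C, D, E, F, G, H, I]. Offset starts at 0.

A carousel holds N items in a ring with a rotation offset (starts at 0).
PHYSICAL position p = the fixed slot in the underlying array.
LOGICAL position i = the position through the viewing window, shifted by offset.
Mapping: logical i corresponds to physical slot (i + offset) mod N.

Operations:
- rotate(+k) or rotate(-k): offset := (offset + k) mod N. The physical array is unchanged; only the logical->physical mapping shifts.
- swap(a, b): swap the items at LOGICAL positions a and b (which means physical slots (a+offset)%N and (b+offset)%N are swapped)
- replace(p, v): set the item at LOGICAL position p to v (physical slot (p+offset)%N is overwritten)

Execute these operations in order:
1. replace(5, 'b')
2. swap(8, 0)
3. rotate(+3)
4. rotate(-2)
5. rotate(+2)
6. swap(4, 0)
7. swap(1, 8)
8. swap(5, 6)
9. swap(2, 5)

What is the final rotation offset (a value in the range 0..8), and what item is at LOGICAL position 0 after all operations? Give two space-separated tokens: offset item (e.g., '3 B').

Answer: 3 H

Derivation:
After op 1 (replace(5, 'b')): offset=0, physical=[A,B,C,D,E,b,G,H,I], logical=[A,B,C,D,E,b,G,H,I]
After op 2 (swap(8, 0)): offset=0, physical=[I,B,C,D,E,b,G,H,A], logical=[I,B,C,D,E,b,G,H,A]
After op 3 (rotate(+3)): offset=3, physical=[I,B,C,D,E,b,G,H,A], logical=[D,E,b,G,H,A,I,B,C]
After op 4 (rotate(-2)): offset=1, physical=[I,B,C,D,E,b,G,H,A], logical=[B,C,D,E,b,G,H,A,I]
After op 5 (rotate(+2)): offset=3, physical=[I,B,C,D,E,b,G,H,A], logical=[D,E,b,G,H,A,I,B,C]
After op 6 (swap(4, 0)): offset=3, physical=[I,B,C,H,E,b,G,D,A], logical=[H,E,b,G,D,A,I,B,C]
After op 7 (swap(1, 8)): offset=3, physical=[I,B,E,H,C,b,G,D,A], logical=[H,C,b,G,D,A,I,B,E]
After op 8 (swap(5, 6)): offset=3, physical=[A,B,E,H,C,b,G,D,I], logical=[H,C,b,G,D,I,A,B,E]
After op 9 (swap(2, 5)): offset=3, physical=[A,B,E,H,C,I,G,D,b], logical=[H,C,I,G,D,b,A,B,E]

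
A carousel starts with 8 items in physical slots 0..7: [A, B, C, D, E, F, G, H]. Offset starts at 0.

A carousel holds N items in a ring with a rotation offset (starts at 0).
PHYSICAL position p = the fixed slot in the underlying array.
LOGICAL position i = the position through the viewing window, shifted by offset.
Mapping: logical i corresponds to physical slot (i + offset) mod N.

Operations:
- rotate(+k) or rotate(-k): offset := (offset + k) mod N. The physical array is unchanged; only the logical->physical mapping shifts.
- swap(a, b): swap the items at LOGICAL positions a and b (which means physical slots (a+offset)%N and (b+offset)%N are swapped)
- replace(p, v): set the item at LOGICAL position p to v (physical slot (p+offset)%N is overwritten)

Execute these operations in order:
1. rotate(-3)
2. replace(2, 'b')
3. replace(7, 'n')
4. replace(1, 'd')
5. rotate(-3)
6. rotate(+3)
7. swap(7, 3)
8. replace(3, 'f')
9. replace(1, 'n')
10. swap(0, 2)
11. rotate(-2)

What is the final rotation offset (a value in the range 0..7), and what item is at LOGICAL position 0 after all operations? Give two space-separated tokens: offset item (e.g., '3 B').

Answer: 3 D

Derivation:
After op 1 (rotate(-3)): offset=5, physical=[A,B,C,D,E,F,G,H], logical=[F,G,H,A,B,C,D,E]
After op 2 (replace(2, 'b')): offset=5, physical=[A,B,C,D,E,F,G,b], logical=[F,G,b,A,B,C,D,E]
After op 3 (replace(7, 'n')): offset=5, physical=[A,B,C,D,n,F,G,b], logical=[F,G,b,A,B,C,D,n]
After op 4 (replace(1, 'd')): offset=5, physical=[A,B,C,D,n,F,d,b], logical=[F,d,b,A,B,C,D,n]
After op 5 (rotate(-3)): offset=2, physical=[A,B,C,D,n,F,d,b], logical=[C,D,n,F,d,b,A,B]
After op 6 (rotate(+3)): offset=5, physical=[A,B,C,D,n,F,d,b], logical=[F,d,b,A,B,C,D,n]
After op 7 (swap(7, 3)): offset=5, physical=[n,B,C,D,A,F,d,b], logical=[F,d,b,n,B,C,D,A]
After op 8 (replace(3, 'f')): offset=5, physical=[f,B,C,D,A,F,d,b], logical=[F,d,b,f,B,C,D,A]
After op 9 (replace(1, 'n')): offset=5, physical=[f,B,C,D,A,F,n,b], logical=[F,n,b,f,B,C,D,A]
After op 10 (swap(0, 2)): offset=5, physical=[f,B,C,D,A,b,n,F], logical=[b,n,F,f,B,C,D,A]
After op 11 (rotate(-2)): offset=3, physical=[f,B,C,D,A,b,n,F], logical=[D,A,b,n,F,f,B,C]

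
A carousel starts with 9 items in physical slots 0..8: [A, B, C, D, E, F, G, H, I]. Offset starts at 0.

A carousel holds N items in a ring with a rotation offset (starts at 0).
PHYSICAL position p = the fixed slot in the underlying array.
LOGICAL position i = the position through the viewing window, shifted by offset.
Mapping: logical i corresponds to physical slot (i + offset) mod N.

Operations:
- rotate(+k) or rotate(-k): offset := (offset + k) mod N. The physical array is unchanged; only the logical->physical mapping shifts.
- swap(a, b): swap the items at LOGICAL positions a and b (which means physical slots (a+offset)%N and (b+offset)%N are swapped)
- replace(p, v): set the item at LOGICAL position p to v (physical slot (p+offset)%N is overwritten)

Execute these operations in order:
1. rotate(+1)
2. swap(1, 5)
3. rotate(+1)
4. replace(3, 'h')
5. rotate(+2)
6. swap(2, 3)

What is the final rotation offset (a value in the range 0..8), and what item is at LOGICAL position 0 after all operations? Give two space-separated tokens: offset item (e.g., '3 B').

After op 1 (rotate(+1)): offset=1, physical=[A,B,C,D,E,F,G,H,I], logical=[B,C,D,E,F,G,H,I,A]
After op 2 (swap(1, 5)): offset=1, physical=[A,B,G,D,E,F,C,H,I], logical=[B,G,D,E,F,C,H,I,A]
After op 3 (rotate(+1)): offset=2, physical=[A,B,G,D,E,F,C,H,I], logical=[G,D,E,F,C,H,I,A,B]
After op 4 (replace(3, 'h')): offset=2, physical=[A,B,G,D,E,h,C,H,I], logical=[G,D,E,h,C,H,I,A,B]
After op 5 (rotate(+2)): offset=4, physical=[A,B,G,D,E,h,C,H,I], logical=[E,h,C,H,I,A,B,G,D]
After op 6 (swap(2, 3)): offset=4, physical=[A,B,G,D,E,h,H,C,I], logical=[E,h,H,C,I,A,B,G,D]

Answer: 4 E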